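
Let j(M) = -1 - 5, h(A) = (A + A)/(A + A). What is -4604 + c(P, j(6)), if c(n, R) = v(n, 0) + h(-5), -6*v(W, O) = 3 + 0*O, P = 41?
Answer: -9207/2 ≈ -4603.5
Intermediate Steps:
h(A) = 1 (h(A) = (2*A)/((2*A)) = (2*A)*(1/(2*A)) = 1)
j(M) = -6
v(W, O) = -1/2 (v(W, O) = -(3 + 0*O)/6 = -(3 + 0)/6 = -1/6*3 = -1/2)
c(n, R) = 1/2 (c(n, R) = -1/2 + 1 = 1/2)
-4604 + c(P, j(6)) = -4604 + 1/2 = -9207/2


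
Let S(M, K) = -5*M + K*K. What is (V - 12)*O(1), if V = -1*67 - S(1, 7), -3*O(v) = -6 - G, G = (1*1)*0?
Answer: -246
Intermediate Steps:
S(M, K) = K² - 5*M (S(M, K) = -5*M + K² = K² - 5*M)
G = 0 (G = 1*0 = 0)
O(v) = 2 (O(v) = -(-6 - 1*0)/3 = -(-6 + 0)/3 = -⅓*(-6) = 2)
V = -111 (V = -1*67 - (7² - 5*1) = -67 - (49 - 5) = -67 - 1*44 = -67 - 44 = -111)
(V - 12)*O(1) = (-111 - 12)*2 = -123*2 = -246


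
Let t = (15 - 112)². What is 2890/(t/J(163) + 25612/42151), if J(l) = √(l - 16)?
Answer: -458634322959960/157290479212082113 + 338185603699020070*√3/157290479212082113 ≈ 3.7211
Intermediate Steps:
t = 9409 (t = (-97)² = 9409)
J(l) = √(-16 + l)
2890/(t/J(163) + 25612/42151) = 2890/(9409/(√(-16 + 163)) + 25612/42151) = 2890/(9409/(√147) + 25612*(1/42151)) = 2890/(9409/((7*√3)) + 25612/42151) = 2890/(9409*(√3/21) + 25612/42151) = 2890/(9409*√3/21 + 25612/42151) = 2890/(25612/42151 + 9409*√3/21)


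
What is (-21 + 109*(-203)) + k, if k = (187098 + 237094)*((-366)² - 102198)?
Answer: 13471467388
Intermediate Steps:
k = 13471489536 (k = 424192*(133956 - 102198) = 424192*31758 = 13471489536)
(-21 + 109*(-203)) + k = (-21 + 109*(-203)) + 13471489536 = (-21 - 22127) + 13471489536 = -22148 + 13471489536 = 13471467388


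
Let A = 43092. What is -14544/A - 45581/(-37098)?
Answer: 4396985/4934034 ≈ 0.89115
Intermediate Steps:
-14544/A - 45581/(-37098) = -14544/43092 - 45581/(-37098) = -14544*1/43092 - 45581*(-1/37098) = -404/1197 + 45581/37098 = 4396985/4934034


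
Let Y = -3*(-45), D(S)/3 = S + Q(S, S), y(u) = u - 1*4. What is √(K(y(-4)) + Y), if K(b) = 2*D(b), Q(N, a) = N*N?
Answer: √471 ≈ 21.703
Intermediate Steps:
y(u) = -4 + u (y(u) = u - 4 = -4 + u)
Q(N, a) = N²
D(S) = 3*S + 3*S² (D(S) = 3*(S + S²) = 3*S + 3*S²)
K(b) = 6*b*(1 + b) (K(b) = 2*(3*b*(1 + b)) = 6*b*(1 + b))
Y = 135
√(K(y(-4)) + Y) = √(6*(-4 - 4)*(1 + (-4 - 4)) + 135) = √(6*(-8)*(1 - 8) + 135) = √(6*(-8)*(-7) + 135) = √(336 + 135) = √471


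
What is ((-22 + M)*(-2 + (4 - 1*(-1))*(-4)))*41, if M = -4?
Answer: 23452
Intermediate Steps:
((-22 + M)*(-2 + (4 - 1*(-1))*(-4)))*41 = ((-22 - 4)*(-2 + (4 - 1*(-1))*(-4)))*41 = -26*(-2 + (4 + 1)*(-4))*41 = -26*(-2 + 5*(-4))*41 = -26*(-2 - 20)*41 = -26*(-22)*41 = 572*41 = 23452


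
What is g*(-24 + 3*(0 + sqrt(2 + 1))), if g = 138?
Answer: -3312 + 414*sqrt(3) ≈ -2594.9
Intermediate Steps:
g*(-24 + 3*(0 + sqrt(2 + 1))) = 138*(-24 + 3*(0 + sqrt(2 + 1))) = 138*(-24 + 3*(0 + sqrt(3))) = 138*(-24 + 3*sqrt(3)) = -3312 + 414*sqrt(3)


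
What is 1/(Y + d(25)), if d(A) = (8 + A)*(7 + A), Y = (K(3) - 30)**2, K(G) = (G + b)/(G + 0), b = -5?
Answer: 9/17968 ≈ 0.00050089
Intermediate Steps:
K(G) = (-5 + G)/G (K(G) = (G - 5)/(G + 0) = (-5 + G)/G)
Y = 8464/9 (Y = ((-5 + 3)/3 - 30)**2 = ((1/3)*(-2) - 30)**2 = (-2/3 - 30)**2 = (-92/3)**2 = 8464/9 ≈ 940.44)
d(A) = (7 + A)*(8 + A)
1/(Y + d(25)) = 1/(8464/9 + (56 + 25**2 + 15*25)) = 1/(8464/9 + (56 + 625 + 375)) = 1/(8464/9 + 1056) = 1/(17968/9) = 9/17968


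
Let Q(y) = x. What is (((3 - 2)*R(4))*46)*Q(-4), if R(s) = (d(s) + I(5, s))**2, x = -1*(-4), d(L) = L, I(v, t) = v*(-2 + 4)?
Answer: 36064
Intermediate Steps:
I(v, t) = 2*v (I(v, t) = v*2 = 2*v)
x = 4
Q(y) = 4
R(s) = (10 + s)**2 (R(s) = (s + 2*5)**2 = (s + 10)**2 = (10 + s)**2)
(((3 - 2)*R(4))*46)*Q(-4) = (((3 - 2)*(10 + 4)**2)*46)*4 = ((1*14**2)*46)*4 = ((1*196)*46)*4 = (196*46)*4 = 9016*4 = 36064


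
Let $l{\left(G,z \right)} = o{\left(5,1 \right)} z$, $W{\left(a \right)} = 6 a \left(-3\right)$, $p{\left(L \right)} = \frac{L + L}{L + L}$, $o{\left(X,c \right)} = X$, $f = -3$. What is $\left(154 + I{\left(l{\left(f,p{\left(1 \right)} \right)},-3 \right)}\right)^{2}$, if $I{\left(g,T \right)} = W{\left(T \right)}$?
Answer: $43264$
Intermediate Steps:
$p{\left(L \right)} = 1$ ($p{\left(L \right)} = \frac{2 L}{2 L} = 2 L \frac{1}{2 L} = 1$)
$W{\left(a \right)} = - 18 a$
$l{\left(G,z \right)} = 5 z$
$I{\left(g,T \right)} = - 18 T$
$\left(154 + I{\left(l{\left(f,p{\left(1 \right)} \right)},-3 \right)}\right)^{2} = \left(154 - -54\right)^{2} = \left(154 + 54\right)^{2} = 208^{2} = 43264$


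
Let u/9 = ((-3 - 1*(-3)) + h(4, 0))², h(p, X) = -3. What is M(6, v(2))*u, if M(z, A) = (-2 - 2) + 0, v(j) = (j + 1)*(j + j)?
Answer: -324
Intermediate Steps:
v(j) = 2*j*(1 + j) (v(j) = (1 + j)*(2*j) = 2*j*(1 + j))
M(z, A) = -4 (M(z, A) = -4 + 0 = -4)
u = 81 (u = 9*((-3 - 1*(-3)) - 3)² = 9*((-3 + 3) - 3)² = 9*(0 - 3)² = 9*(-3)² = 9*9 = 81)
M(6, v(2))*u = -4*81 = -324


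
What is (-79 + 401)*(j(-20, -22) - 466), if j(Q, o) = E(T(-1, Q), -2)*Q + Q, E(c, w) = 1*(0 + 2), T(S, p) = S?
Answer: -169372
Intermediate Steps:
E(c, w) = 2 (E(c, w) = 1*2 = 2)
j(Q, o) = 3*Q (j(Q, o) = 2*Q + Q = 3*Q)
(-79 + 401)*(j(-20, -22) - 466) = (-79 + 401)*(3*(-20) - 466) = 322*(-60 - 466) = 322*(-526) = -169372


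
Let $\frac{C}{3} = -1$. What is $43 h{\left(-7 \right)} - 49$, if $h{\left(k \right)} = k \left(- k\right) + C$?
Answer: $-2285$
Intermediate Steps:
$C = -3$ ($C = 3 \left(-1\right) = -3$)
$h{\left(k \right)} = -3 - k^{2}$ ($h{\left(k \right)} = k \left(- k\right) - 3 = - k^{2} - 3 = -3 - k^{2}$)
$43 h{\left(-7 \right)} - 49 = 43 \left(-3 - \left(-7\right)^{2}\right) - 49 = 43 \left(-3 - 49\right) - 49 = 43 \left(-52\right) - 49 = -2236 - 49 = -2285$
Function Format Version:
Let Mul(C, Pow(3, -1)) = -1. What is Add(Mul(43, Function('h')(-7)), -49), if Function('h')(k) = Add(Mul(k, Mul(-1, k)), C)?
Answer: -2285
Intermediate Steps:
C = -3 (C = Mul(3, -1) = -3)
Function('h')(k) = Add(-3, Mul(-1, Pow(k, 2))) (Function('h')(k) = Add(Mul(k, Mul(-1, k)), -3) = Add(Mul(-1, Pow(k, 2)), -3) = Add(-3, Mul(-1, Pow(k, 2))))
Add(Mul(43, Function('h')(-7)), -49) = Add(Mul(43, Add(-3, Mul(-1, Pow(-7, 2)))), -49) = Add(Mul(43, Add(-3, Mul(-1, 49))), -49) = Add(Mul(43, Add(-3, -49)), -49) = Add(Mul(43, -52), -49) = Add(-2236, -49) = -2285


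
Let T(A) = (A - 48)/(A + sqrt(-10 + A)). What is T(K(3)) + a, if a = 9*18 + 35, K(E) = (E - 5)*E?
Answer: 2642/13 + 54*I/13 ≈ 203.23 + 4.1538*I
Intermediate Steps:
K(E) = E*(-5 + E) (K(E) = (-5 + E)*E = E*(-5 + E))
a = 197 (a = 162 + 35 = 197)
T(A) = (-48 + A)/(A + sqrt(-10 + A))
T(K(3)) + a = (-48 + 3*(-5 + 3))/(3*(-5 + 3) + sqrt(-10 + 3*(-5 + 3))) + 197 = (-48 + 3*(-2))/(3*(-2) + sqrt(-10 + 3*(-2))) + 197 = (-48 - 6)/(-6 + sqrt(-10 - 6)) + 197 = -54/(-6 + sqrt(-16)) + 197 = -54/(-6 + 4*I) + 197 = ((-6 - 4*I)/52)*(-54) + 197 = -27*(-6 - 4*I)/26 + 197 = 197 - 27*(-6 - 4*I)/26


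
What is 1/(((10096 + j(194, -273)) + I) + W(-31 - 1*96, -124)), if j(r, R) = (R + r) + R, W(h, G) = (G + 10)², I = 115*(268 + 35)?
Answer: 1/57585 ≈ 1.7366e-5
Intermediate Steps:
I = 34845 (I = 115*303 = 34845)
W(h, G) = (10 + G)²
j(r, R) = r + 2*R
1/(((10096 + j(194, -273)) + I) + W(-31 - 1*96, -124)) = 1/(((10096 + (194 + 2*(-273))) + 34845) + (10 - 124)²) = 1/(((10096 + (194 - 546)) + 34845) + (-114)²) = 1/(((10096 - 352) + 34845) + 12996) = 1/((9744 + 34845) + 12996) = 1/(44589 + 12996) = 1/57585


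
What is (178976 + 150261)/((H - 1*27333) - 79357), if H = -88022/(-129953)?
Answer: -42785335861/13864597548 ≈ -3.0859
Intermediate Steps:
H = 88022/129953 (H = -88022*(-1/129953) = 88022/129953 ≈ 0.67734)
(178976 + 150261)/((H - 1*27333) - 79357) = (178976 + 150261)/((88022/129953 - 1*27333) - 79357) = 329237/((88022/129953 - 27333) - 79357) = 329237/(-3551917327/129953 - 79357) = 329237/(-13864597548/129953) = 329237*(-129953/13864597548) = -42785335861/13864597548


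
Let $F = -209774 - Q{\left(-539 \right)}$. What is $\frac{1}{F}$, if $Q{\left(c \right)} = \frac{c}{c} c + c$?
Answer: $- \frac{1}{208696} \approx -4.7917 \cdot 10^{-6}$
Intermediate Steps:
$Q{\left(c \right)} = 2 c$ ($Q{\left(c \right)} = 1 c + c = c + c = 2 c$)
$F = -208696$ ($F = -209774 - 2 \left(-539\right) = -209774 - -1078 = -209774 + 1078 = -208696$)
$\frac{1}{F} = \frac{1}{-208696} = - \frac{1}{208696}$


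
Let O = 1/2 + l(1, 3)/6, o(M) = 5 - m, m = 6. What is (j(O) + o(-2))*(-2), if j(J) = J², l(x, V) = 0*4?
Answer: 3/2 ≈ 1.5000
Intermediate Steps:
l(x, V) = 0
o(M) = -1 (o(M) = 5 - 1*6 = 5 - 6 = -1)
O = ½ (O = 1/2 + 0/6 = 1*(½) + 0*(⅙) = ½ + 0 = ½ ≈ 0.50000)
(j(O) + o(-2))*(-2) = ((½)² - 1)*(-2) = (¼ - 1)*(-2) = -¾*(-2) = 3/2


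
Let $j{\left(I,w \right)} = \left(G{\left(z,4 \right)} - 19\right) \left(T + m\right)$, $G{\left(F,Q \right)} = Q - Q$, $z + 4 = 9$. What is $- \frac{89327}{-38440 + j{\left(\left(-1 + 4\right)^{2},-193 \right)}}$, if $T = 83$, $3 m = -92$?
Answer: $\frac{267981}{118303} \approx 2.2652$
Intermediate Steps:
$z = 5$ ($z = -4 + 9 = 5$)
$G{\left(F,Q \right)} = 0$
$m = - \frac{92}{3}$ ($m = \frac{1}{3} \left(-92\right) = - \frac{92}{3} \approx -30.667$)
$j{\left(I,w \right)} = - \frac{2983}{3}$ ($j{\left(I,w \right)} = \left(0 - 19\right) \left(83 - \frac{92}{3}\right) = \left(-19\right) \frac{157}{3} = - \frac{2983}{3}$)
$- \frac{89327}{-38440 + j{\left(\left(-1 + 4\right)^{2},-193 \right)}} = - \frac{89327}{-38440 - \frac{2983}{3}} = - \frac{89327}{- \frac{118303}{3}} = \left(-89327\right) \left(- \frac{3}{118303}\right) = \frac{267981}{118303}$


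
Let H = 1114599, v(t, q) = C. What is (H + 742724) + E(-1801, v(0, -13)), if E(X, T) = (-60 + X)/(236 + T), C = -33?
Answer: 377034708/203 ≈ 1.8573e+6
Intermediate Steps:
v(t, q) = -33
E(X, T) = (-60 + X)/(236 + T)
(H + 742724) + E(-1801, v(0, -13)) = (1114599 + 742724) + (-60 - 1801)/(236 - 33) = 1857323 - 1861/203 = 377034708/203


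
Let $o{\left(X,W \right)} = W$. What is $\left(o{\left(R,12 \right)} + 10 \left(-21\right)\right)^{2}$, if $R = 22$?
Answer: $39204$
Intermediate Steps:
$\left(o{\left(R,12 \right)} + 10 \left(-21\right)\right)^{2} = \left(12 + 10 \left(-21\right)\right)^{2} = \left(12 - 210\right)^{2} = \left(-198\right)^{2} = 39204$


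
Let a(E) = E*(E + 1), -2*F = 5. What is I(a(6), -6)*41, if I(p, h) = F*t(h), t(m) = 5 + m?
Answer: 205/2 ≈ 102.50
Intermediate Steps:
F = -5/2 (F = -½*5 = -5/2 ≈ -2.5000)
a(E) = E*(1 + E)
I(p, h) = -25/2 - 5*h/2 (I(p, h) = -5*(5 + h)/2 = -25/2 - 5*h/2)
I(a(6), -6)*41 = (-25/2 - 5/2*(-6))*41 = (-25/2 + 15)*41 = (5/2)*41 = 205/2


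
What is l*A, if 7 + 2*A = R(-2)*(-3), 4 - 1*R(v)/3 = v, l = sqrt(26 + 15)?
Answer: -61*sqrt(41)/2 ≈ -195.30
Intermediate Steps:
l = sqrt(41) ≈ 6.4031
R(v) = 12 - 3*v
A = -61/2 (A = -7/2 + ((12 - 3*(-2))*(-3))/2 = -7/2 + ((12 + 6)*(-3))/2 = -7/2 + (18*(-3))/2 = -7/2 + (1/2)*(-54) = -7/2 - 27 = -61/2 ≈ -30.500)
l*A = sqrt(41)*(-61/2) = -61*sqrt(41)/2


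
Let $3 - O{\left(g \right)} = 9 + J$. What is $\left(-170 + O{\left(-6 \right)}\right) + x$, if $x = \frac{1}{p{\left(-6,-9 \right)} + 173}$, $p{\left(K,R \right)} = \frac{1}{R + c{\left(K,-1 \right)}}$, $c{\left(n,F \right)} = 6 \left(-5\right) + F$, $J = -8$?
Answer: $- \frac{1162352}{6919} \approx -167.99$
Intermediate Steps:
$c{\left(n,F \right)} = -30 + F$
$p{\left(K,R \right)} = \frac{1}{-31 + R}$ ($p{\left(K,R \right)} = \frac{1}{R - 31} = \frac{1}{-31 + R}$)
$O{\left(g \right)} = 2$ ($O{\left(g \right)} = 3 - \left(9 - 8\right) = 3 - 1 = 2$)
$x = \frac{40}{6919}$ ($x = \frac{1}{\frac{1}{-31 - 9} + 173} = \frac{1}{\frac{1}{-40} + 173} = \frac{1}{- \frac{1}{40} + 173} = \frac{1}{\frac{6919}{40}} = \frac{40}{6919} \approx 0.0057812$)
$\left(-170 + O{\left(-6 \right)}\right) + x = \left(-170 + 2\right) + \frac{40}{6919} = -168 + \frac{40}{6919} = - \frac{1162352}{6919}$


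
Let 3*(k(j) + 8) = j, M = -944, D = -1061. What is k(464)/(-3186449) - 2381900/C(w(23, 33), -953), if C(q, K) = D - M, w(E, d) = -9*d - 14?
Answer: 7589802855940/372814533 ≈ 20358.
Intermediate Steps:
k(j) = -8 + j/3
w(E, d) = -14 - 9*d
C(q, K) = -117 (C(q, K) = -1061 - 1*(-944) = -1061 + 944 = -117)
k(464)/(-3186449) - 2381900/C(w(23, 33), -953) = (-8 + (⅓)*464)/(-3186449) - 2381900/(-117) = (-8 + 464/3)*(-1/3186449) - 2381900*(-1/117) = (440/3)*(-1/3186449) + 2381900/117 = -440/9559347 + 2381900/117 = 7589802855940/372814533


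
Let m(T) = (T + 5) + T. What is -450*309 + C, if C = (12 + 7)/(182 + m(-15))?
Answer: -21830831/157 ≈ -1.3905e+5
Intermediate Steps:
m(T) = 5 + 2*T (m(T) = (5 + T) + T = 5 + 2*T)
C = 19/157 (C = (12 + 7)/(182 + (5 + 2*(-15))) = 19/(182 + (5 - 30)) = 19/(182 - 25) = 19/157 ≈ 0.12102)
-450*309 + C = -450*309 + 19/157 = -139050 + 19/157 = -21830831/157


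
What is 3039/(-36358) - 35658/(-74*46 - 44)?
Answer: 321493773/31340596 ≈ 10.258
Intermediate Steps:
3039/(-36358) - 35658/(-74*46 - 44) = 3039*(-1/36358) - 35658/(-3404 - 44) = -3039/36358 - 35658/(-3448) = -3039/36358 - 35658*(-1/3448) = -3039/36358 + 17829/1724 = 321493773/31340596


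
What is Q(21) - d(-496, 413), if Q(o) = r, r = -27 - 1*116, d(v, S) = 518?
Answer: -661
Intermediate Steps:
r = -143 (r = -27 - 116 = -143)
Q(o) = -143
Q(21) - d(-496, 413) = -143 - 1*518 = -143 - 518 = -661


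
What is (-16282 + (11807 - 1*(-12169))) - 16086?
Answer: -8392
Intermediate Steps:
(-16282 + (11807 - 1*(-12169))) - 16086 = (-16282 + (11807 + 12169)) - 16086 = (-16282 + 23976) - 16086 = 7694 - 16086 = -8392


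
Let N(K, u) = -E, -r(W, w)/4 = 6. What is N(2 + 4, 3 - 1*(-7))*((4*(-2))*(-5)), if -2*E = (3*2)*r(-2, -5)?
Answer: -2880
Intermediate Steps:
r(W, w) = -24 (r(W, w) = -4*6 = -24)
E = 72 (E = -3*2*(-24)/2 = -3*(-24) = -½*(-144) = 72)
N(K, u) = -72 (N(K, u) = -1*72 = -72)
N(2 + 4, 3 - 1*(-7))*((4*(-2))*(-5)) = -72*4*(-2)*(-5) = -(-576)*(-5) = -72*40 = -2880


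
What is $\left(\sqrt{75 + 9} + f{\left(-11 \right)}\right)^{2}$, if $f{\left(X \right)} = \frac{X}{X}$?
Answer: $85 + 4 \sqrt{21} \approx 103.33$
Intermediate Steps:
$f{\left(X \right)} = 1$
$\left(\sqrt{75 + 9} + f{\left(-11 \right)}\right)^{2} = \left(\sqrt{75 + 9} + 1\right)^{2} = \left(\sqrt{84} + 1\right)^{2} = \left(2 \sqrt{21} + 1\right)^{2} = \left(1 + 2 \sqrt{21}\right)^{2}$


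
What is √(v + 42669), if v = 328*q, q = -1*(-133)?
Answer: √86293 ≈ 293.76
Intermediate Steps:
q = 133
v = 43624 (v = 328*133 = 43624)
√(v + 42669) = √(43624 + 42669) = √86293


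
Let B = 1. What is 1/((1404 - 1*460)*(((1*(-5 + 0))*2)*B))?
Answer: -1/9440 ≈ -0.00010593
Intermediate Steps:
1/((1404 - 1*460)*(((1*(-5 + 0))*2)*B)) = 1/((1404 - 1*460)*(((1*(-5 + 0))*2)*1)) = 1/((1404 - 460)*(((1*(-5))*2)*1)) = 1/(944*(-5*2*1)) = 1/(944*(-10*1)) = 1/(944*(-10)) = 1/(-9440) = -1/9440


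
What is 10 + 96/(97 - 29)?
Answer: 194/17 ≈ 11.412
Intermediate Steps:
10 + 96/(97 - 29) = 10 + 96/68 = 10 + 96*(1/68) = 10 + 24/17 = 194/17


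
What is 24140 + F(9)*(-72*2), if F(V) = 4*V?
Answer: 18956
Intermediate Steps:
24140 + F(9)*(-72*2) = 24140 + (4*9)*(-72*2) = 24140 + 36*(-144) = 24140 - 5184 = 18956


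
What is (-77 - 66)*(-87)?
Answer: 12441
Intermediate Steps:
(-77 - 66)*(-87) = -143*(-87) = 12441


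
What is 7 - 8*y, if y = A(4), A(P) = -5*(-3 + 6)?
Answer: 127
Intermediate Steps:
A(P) = -15 (A(P) = -5*3 = -15)
y = -15
7 - 8*y = 7 - 8*(-15) = 7 + 120 = 127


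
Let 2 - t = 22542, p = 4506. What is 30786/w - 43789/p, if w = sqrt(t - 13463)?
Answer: -43789/4506 - 10262*I*sqrt(36003)/12001 ≈ -9.7179 - 162.25*I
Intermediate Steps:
t = -22540 (t = 2 - 1*22542 = 2 - 22542 = -22540)
w = I*sqrt(36003) (w = sqrt(-22540 - 13463) = sqrt(-36003) = I*sqrt(36003) ≈ 189.74*I)
30786/w - 43789/p = 30786/((I*sqrt(36003))) - 43789/4506 = 30786*(-I*sqrt(36003)/36003) - 43789*1/4506 = -10262*I*sqrt(36003)/12001 - 43789/4506 = -43789/4506 - 10262*I*sqrt(36003)/12001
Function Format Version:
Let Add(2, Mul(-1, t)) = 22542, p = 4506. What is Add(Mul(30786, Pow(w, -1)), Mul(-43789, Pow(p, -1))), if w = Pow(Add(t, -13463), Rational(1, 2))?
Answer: Add(Rational(-43789, 4506), Mul(Rational(-10262, 12001), I, Pow(36003, Rational(1, 2)))) ≈ Add(-9.7179, Mul(-162.25, I))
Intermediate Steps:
t = -22540 (t = Add(2, Mul(-1, 22542)) = Add(2, -22542) = -22540)
w = Mul(I, Pow(36003, Rational(1, 2))) (w = Pow(Add(-22540, -13463), Rational(1, 2)) = Pow(-36003, Rational(1, 2)) = Mul(I, Pow(36003, Rational(1, 2))) ≈ Mul(189.74, I))
Add(Mul(30786, Pow(w, -1)), Mul(-43789, Pow(p, -1))) = Add(Mul(30786, Pow(Mul(I, Pow(36003, Rational(1, 2))), -1)), Mul(-43789, Pow(4506, -1))) = Add(Mul(30786, Mul(Rational(-1, 36003), I, Pow(36003, Rational(1, 2)))), Mul(-43789, Rational(1, 4506))) = Add(Mul(Rational(-10262, 12001), I, Pow(36003, Rational(1, 2))), Rational(-43789, 4506)) = Add(Rational(-43789, 4506), Mul(Rational(-10262, 12001), I, Pow(36003, Rational(1, 2))))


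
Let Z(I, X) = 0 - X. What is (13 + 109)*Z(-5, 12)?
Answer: -1464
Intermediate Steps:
Z(I, X) = -X
(13 + 109)*Z(-5, 12) = (13 + 109)*(-1*12) = 122*(-12) = -1464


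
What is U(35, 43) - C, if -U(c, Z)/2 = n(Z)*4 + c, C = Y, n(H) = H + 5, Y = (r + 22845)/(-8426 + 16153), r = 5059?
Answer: -3535962/7727 ≈ -457.61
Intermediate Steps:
Y = 27904/7727 (Y = (5059 + 22845)/(-8426 + 16153) = 27904/7727 ≈ 3.6112)
n(H) = 5 + H
C = 27904/7727 ≈ 3.6112
U(c, Z) = -40 - 8*Z - 2*c (U(c, Z) = -2*((5 + Z)*4 + c) = -2*((20 + 4*Z) + c) = -2*(20 + c + 4*Z) = -40 - 8*Z - 2*c)
U(35, 43) - C = (-40 - 8*43 - 2*35) - 1*27904/7727 = (-40 - 344 - 70) - 27904/7727 = -454 - 27904/7727 = -3535962/7727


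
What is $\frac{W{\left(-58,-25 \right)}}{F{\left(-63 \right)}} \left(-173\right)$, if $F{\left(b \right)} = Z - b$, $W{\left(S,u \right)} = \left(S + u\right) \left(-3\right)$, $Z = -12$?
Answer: $- \frac{14359}{17} \approx -844.65$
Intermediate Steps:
$W{\left(S,u \right)} = - 3 S - 3 u$
$F{\left(b \right)} = -12 - b$
$\frac{W{\left(-58,-25 \right)}}{F{\left(-63 \right)}} \left(-173\right) = \frac{\left(-3\right) \left(-58\right) - -75}{-12 - -63} \left(-173\right) = \frac{174 + 75}{-12 + 63} \left(-173\right) = \frac{249}{51} \left(-173\right) = 249 \cdot \frac{1}{51} \left(-173\right) = \frac{83}{17} \left(-173\right) = - \frac{14359}{17}$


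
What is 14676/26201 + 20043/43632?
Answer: 129498875/127022448 ≈ 1.0195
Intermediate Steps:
14676/26201 + 20043/43632 = 14676*(1/26201) + 20043*(1/43632) = 14676/26201 + 2227/4848 = 129498875/127022448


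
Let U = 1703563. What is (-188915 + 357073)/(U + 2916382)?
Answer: 168158/4619945 ≈ 0.036398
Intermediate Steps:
(-188915 + 357073)/(U + 2916382) = (-188915 + 357073)/(1703563 + 2916382) = 168158/4619945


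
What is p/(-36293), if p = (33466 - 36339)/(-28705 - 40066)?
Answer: -2873/2495905903 ≈ -1.1511e-6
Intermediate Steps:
p = 2873/68771 (p = -2873/(-68771) = -2873*(-1/68771) = 2873/68771 ≈ 0.041776)
p/(-36293) = (2873/68771)/(-36293) = (2873/68771)*(-1/36293) = -2873/2495905903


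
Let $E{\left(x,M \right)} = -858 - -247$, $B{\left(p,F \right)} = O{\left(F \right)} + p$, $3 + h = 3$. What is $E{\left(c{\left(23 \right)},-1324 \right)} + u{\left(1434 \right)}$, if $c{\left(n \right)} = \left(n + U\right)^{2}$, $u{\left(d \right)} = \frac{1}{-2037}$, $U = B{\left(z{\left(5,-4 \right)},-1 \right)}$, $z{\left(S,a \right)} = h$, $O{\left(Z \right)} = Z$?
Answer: $- \frac{1244608}{2037} \approx -611.0$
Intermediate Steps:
$h = 0$ ($h = -3 + 3 = 0$)
$z{\left(S,a \right)} = 0$
$B{\left(p,F \right)} = F + p$
$U = -1$ ($U = -1 + 0 = -1$)
$u{\left(d \right)} = - \frac{1}{2037}$
$c{\left(n \right)} = \left(-1 + n\right)^{2}$ ($c{\left(n \right)} = \left(n - 1\right)^{2} = \left(-1 + n\right)^{2}$)
$E{\left(x,M \right)} = -611$ ($E{\left(x,M \right)} = -858 + 247 = -611$)
$E{\left(c{\left(23 \right)},-1324 \right)} + u{\left(1434 \right)} = -611 - \frac{1}{2037} = - \frac{1244608}{2037}$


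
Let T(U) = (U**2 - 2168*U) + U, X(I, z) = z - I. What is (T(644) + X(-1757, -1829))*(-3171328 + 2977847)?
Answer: 189782417204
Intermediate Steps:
T(U) = U**2 - 2167*U
(T(644) + X(-1757, -1829))*(-3171328 + 2977847) = (644*(-2167 + 644) + (-1829 - 1*(-1757)))*(-3171328 + 2977847) = (644*(-1523) + (-1829 + 1757))*(-193481) = (-980812 - 72)*(-193481) = -980884*(-193481) = 189782417204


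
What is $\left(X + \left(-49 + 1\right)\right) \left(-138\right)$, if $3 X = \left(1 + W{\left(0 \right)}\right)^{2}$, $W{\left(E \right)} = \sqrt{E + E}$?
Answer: $6578$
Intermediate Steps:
$W{\left(E \right)} = \sqrt{2} \sqrt{E}$ ($W{\left(E \right)} = \sqrt{2 E} = \sqrt{2} \sqrt{E}$)
$X = \frac{1}{3}$ ($X = \frac{\left(1 + \sqrt{2} \sqrt{0}\right)^{2}}{3} = \frac{\left(1 + \sqrt{2} \cdot 0\right)^{2}}{3} = \frac{\left(1 + 0\right)^{2}}{3} = \frac{1^{2}}{3} = \frac{1}{3} \cdot 1 = \frac{1}{3} \approx 0.33333$)
$\left(X + \left(-49 + 1\right)\right) \left(-138\right) = \left(\frac{1}{3} + \left(-49 + 1\right)\right) \left(-138\right) = \left(\frac{1}{3} - 48\right) \left(-138\right) = \left(- \frac{143}{3}\right) \left(-138\right) = 6578$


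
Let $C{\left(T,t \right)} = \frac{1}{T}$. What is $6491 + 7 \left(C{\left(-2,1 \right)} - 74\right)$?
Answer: $\frac{11939}{2} \approx 5969.5$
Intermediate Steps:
$6491 + 7 \left(C{\left(-2,1 \right)} - 74\right) = 6491 + 7 \left(\frac{1}{-2} - 74\right) = 6491 + 7 \left(- \frac{1}{2} - 74\right) = 6491 + 7 \left(- \frac{149}{2}\right) = 6491 - \frac{1043}{2} = \frac{11939}{2}$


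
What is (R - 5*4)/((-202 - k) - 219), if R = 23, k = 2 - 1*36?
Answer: -1/129 ≈ -0.0077519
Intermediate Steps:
k = -34 (k = 2 - 36 = -34)
(R - 5*4)/((-202 - k) - 219) = (23 - 5*4)/((-202 - 1*(-34)) - 219) = (23 - 20)/((-202 + 34) - 219) = 3/(-168 - 219) = 3/(-387) = 3*(-1/387) = -1/129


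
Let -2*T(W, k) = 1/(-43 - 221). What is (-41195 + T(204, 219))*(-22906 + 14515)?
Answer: 60837432323/176 ≈ 3.4567e+8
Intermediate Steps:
T(W, k) = 1/528 (T(W, k) = -1/(2*(-43 - 221)) = -½/(-264) = -½*(-1/264) = 1/528)
(-41195 + T(204, 219))*(-22906 + 14515) = (-41195 + 1/528)*(-22906 + 14515) = -21750959/528*(-8391) = 60837432323/176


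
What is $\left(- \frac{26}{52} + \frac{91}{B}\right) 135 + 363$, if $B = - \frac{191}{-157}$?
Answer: $\frac{3970371}{382} \approx 10394.0$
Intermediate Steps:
$B = \frac{191}{157}$ ($B = \left(-191\right) \left(- \frac{1}{157}\right) = \frac{191}{157} \approx 1.2166$)
$\left(- \frac{26}{52} + \frac{91}{B}\right) 135 + 363 = \left(- \frac{26}{52} + \frac{91}{\frac{191}{157}}\right) 135 + 363 = \left(\left(-26\right) \frac{1}{52} + 91 \cdot \frac{157}{191}\right) 135 + 363 = \left(- \frac{1}{2} + \frac{14287}{191}\right) 135 + 363 = \frac{28383}{382} \cdot 135 + 363 = \frac{3831705}{382} + 363 = \frac{3970371}{382}$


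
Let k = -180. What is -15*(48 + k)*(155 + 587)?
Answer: 1469160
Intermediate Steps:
-15*(48 + k)*(155 + 587) = -15*(48 - 180)*(155 + 587) = -(-1980)*742 = -15*(-97944) = 1469160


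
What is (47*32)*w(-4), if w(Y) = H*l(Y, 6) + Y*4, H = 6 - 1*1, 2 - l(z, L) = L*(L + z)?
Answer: -99264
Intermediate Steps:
l(z, L) = 2 - L*(L + z)
H = 5 (H = 6 - 1 = 5)
w(Y) = -170 - 26*Y (w(Y) = 5*(2 - 1*6² - 1*6*Y) + Y*4 = 5*(2 - 1*36 - 6*Y) + 4*Y = 5*(2 - 36 - 6*Y) + 4*Y = 5*(-34 - 6*Y) + 4*Y = (-170 - 30*Y) + 4*Y = -170 - 26*Y)
(47*32)*w(-4) = (47*32)*(-170 - 26*(-4)) = 1504*(-170 + 104) = 1504*(-66) = -99264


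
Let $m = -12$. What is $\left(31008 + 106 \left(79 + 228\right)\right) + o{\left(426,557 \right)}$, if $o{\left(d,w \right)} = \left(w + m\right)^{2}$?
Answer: $360575$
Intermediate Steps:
$o{\left(d,w \right)} = \left(-12 + w\right)^{2}$ ($o{\left(d,w \right)} = \left(w - 12\right)^{2} = \left(-12 + w\right)^{2}$)
$\left(31008 + 106 \left(79 + 228\right)\right) + o{\left(426,557 \right)} = \left(31008 + 106 \left(79 + 228\right)\right) + \left(-12 + 557\right)^{2} = \left(31008 + 106 \cdot 307\right) + 545^{2} = \left(31008 + 32542\right) + 297025 = 63550 + 297025 = 360575$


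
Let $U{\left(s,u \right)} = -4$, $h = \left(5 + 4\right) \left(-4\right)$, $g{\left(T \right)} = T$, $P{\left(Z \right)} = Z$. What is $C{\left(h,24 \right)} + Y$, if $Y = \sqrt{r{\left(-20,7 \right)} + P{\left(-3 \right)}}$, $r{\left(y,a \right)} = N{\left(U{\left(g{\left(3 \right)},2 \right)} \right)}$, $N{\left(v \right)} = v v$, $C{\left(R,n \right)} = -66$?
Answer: $-66 + \sqrt{13} \approx -62.394$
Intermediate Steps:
$h = -36$ ($h = 9 \left(-4\right) = -36$)
$N{\left(v \right)} = v^{2}$
$r{\left(y,a \right)} = 16$ ($r{\left(y,a \right)} = \left(-4\right)^{2} = 16$)
$Y = \sqrt{13}$ ($Y = \sqrt{16 - 3} = \sqrt{13} \approx 3.6056$)
$C{\left(h,24 \right)} + Y = -66 + \sqrt{13}$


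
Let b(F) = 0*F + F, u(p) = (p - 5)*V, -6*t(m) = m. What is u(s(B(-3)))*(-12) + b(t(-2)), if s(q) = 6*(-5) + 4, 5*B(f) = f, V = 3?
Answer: 3349/3 ≈ 1116.3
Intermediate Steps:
B(f) = f/5
s(q) = -26 (s(q) = -30 + 4 = -26)
t(m) = -m/6
u(p) = -15 + 3*p (u(p) = (p - 5)*3 = (-5 + p)*3 = -15 + 3*p)
b(F) = F (b(F) = 0 + F = F)
u(s(B(-3)))*(-12) + b(t(-2)) = (-15 + 3*(-26))*(-12) - 1/6*(-2) = (-15 - 78)*(-12) + 1/3 = -93*(-12) + 1/3 = 1116 + 1/3 = 3349/3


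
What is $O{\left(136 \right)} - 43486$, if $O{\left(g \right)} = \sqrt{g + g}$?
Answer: $-43486 + 4 \sqrt{17} \approx -43470.0$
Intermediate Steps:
$O{\left(g \right)} = \sqrt{2} \sqrt{g}$ ($O{\left(g \right)} = \sqrt{2 g} = \sqrt{2} \sqrt{g}$)
$O{\left(136 \right)} - 43486 = \sqrt{2} \sqrt{136} - 43486 = \sqrt{2} \cdot 2 \sqrt{34} - 43486 = 4 \sqrt{17} - 43486 = -43486 + 4 \sqrt{17}$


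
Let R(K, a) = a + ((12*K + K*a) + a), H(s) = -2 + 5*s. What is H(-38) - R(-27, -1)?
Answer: 107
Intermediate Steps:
R(K, a) = 2*a + 12*K + K*a (R(K, a) = a + (a + 12*K + K*a) = 2*a + 12*K + K*a)
H(-38) - R(-27, -1) = (-2 + 5*(-38)) - (2*(-1) + 12*(-27) - 27*(-1)) = (-2 - 190) - (-2 - 324 + 27) = -192 - 1*(-299) = -192 + 299 = 107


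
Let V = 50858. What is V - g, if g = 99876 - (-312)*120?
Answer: -86458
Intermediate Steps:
g = 137316 (g = 99876 - 1*(-37440) = 99876 + 37440 = 137316)
V - g = 50858 - 1*137316 = 50858 - 137316 = -86458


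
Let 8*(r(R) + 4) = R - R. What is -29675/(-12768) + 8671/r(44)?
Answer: -27648157/12768 ≈ -2165.4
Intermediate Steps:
r(R) = -4 (r(R) = -4 + (R - R)/8 = -4 + (⅛)*0 = -4 + 0 = -4)
-29675/(-12768) + 8671/r(44) = -29675/(-12768) + 8671/(-4) = -29675*(-1/12768) + 8671*(-¼) = 29675/12768 - 8671/4 = -27648157/12768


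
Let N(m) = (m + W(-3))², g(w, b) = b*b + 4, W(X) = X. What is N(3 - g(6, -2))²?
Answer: 4096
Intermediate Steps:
g(w, b) = 4 + b² (g(w, b) = b² + 4 = 4 + b²)
N(m) = (-3 + m)² (N(m) = (m - 3)² = (-3 + m)²)
N(3 - g(6, -2))² = ((-3 + (3 - (4 + (-2)²)))²)² = ((-3 + (3 - (4 + 4)))²)² = ((-3 + (3 - 1*8))²)² = ((-3 + (3 - 8))²)² = ((-3 - 5)²)² = ((-8)²)² = 64² = 4096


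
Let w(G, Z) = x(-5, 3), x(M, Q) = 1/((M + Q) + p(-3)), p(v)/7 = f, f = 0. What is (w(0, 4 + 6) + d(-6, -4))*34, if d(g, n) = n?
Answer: -153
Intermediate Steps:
p(v) = 0 (p(v) = 7*0 = 0)
x(M, Q) = 1/(M + Q) (x(M, Q) = 1/((M + Q) + 0) = 1/(M + Q))
w(G, Z) = -½ (w(G, Z) = 1/(-5 + 3) = 1/(-2) = -½)
(w(0, 4 + 6) + d(-6, -4))*34 = (-½ - 4)*34 = -9/2*34 = -153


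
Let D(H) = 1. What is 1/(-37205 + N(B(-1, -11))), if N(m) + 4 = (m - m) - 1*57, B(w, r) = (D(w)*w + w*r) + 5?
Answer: -1/37266 ≈ -2.6834e-5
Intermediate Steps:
B(w, r) = 5 + w + r*w (B(w, r) = (1*w + w*r) + 5 = (w + r*w) + 5 = 5 + w + r*w)
N(m) = -61 (N(m) = -4 + ((m - m) - 1*57) = -4 + (0 - 57) = -4 - 57 = -61)
1/(-37205 + N(B(-1, -11))) = 1/(-37205 - 61) = 1/(-37266) = -1/37266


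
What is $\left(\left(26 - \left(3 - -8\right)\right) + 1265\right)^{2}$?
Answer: $1638400$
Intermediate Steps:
$\left(\left(26 - \left(3 - -8\right)\right) + 1265\right)^{2} = \left(\left(26 - \left(3 + 8\right)\right) + 1265\right)^{2} = \left(\left(26 - 11\right) + 1265\right)^{2} = \left(15 + 1265\right)^{2} = 1280^{2} = 1638400$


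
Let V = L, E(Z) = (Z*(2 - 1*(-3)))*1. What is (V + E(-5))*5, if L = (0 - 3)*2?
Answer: -155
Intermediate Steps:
E(Z) = 5*Z (E(Z) = (Z*(2 + 3))*1 = (Z*5)*1 = (5*Z)*1 = 5*Z)
L = -6 (L = -3*2 = -6)
V = -6
(V + E(-5))*5 = (-6 + 5*(-5))*5 = (-6 - 25)*5 = -31*5 = -155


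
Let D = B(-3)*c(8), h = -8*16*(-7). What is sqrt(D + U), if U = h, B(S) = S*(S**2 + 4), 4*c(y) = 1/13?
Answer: sqrt(3581)/2 ≈ 29.921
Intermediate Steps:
c(y) = 1/52 (c(y) = (1/4)/13 = (1/4)*(1/13) = 1/52)
h = 896 (h = -128*(-7) = 896)
B(S) = S*(4 + S**2)
U = 896
D = -3/4 (D = -3*(4 + (-3)**2)*(1/52) = -3*(4 + 9)*(1/52) = -3*13*(1/52) = -39*1/52 = -3/4 ≈ -0.75000)
sqrt(D + U) = sqrt(-3/4 + 896) = sqrt(3581/4) = sqrt(3581)/2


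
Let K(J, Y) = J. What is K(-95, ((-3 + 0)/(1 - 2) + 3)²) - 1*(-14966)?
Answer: 14871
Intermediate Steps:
K(-95, ((-3 + 0)/(1 - 2) + 3)²) - 1*(-14966) = -95 - 1*(-14966) = -95 + 14966 = 14871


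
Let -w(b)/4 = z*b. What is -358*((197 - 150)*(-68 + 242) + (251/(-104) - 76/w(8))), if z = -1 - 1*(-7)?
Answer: -913224527/312 ≈ -2.9270e+6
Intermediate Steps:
z = 6 (z = -1 + 7 = 6)
w(b) = -24*b
-358*((197 - 150)*(-68 + 242) + (251/(-104) - 76/w(8))) = -358*((197 - 150)*(-68 + 242) + (251/(-104) - 76/((-24*8)))) = -358*(47*174 + (251*(-1/104) - 76/(-192))) = -358*(8178 + (-251/104 - 76*(-1/192))) = -358*(8178 + (-251/104 + 19/48)) = -358*(8178 - 1259/624) = -358*5101813/624 = -913224527/312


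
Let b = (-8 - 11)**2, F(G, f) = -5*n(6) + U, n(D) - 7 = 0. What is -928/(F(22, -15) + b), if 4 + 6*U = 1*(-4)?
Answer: -1392/487 ≈ -2.8583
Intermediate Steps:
U = -4/3 (U = -2/3 + (1*(-4))/6 = -2/3 + (1/6)*(-4) = -2/3 - 2/3 = -4/3 ≈ -1.3333)
n(D) = 7 (n(D) = 7 + 0 = 7)
F(G, f) = -109/3 (F(G, f) = -5*7 - 4/3 = -35 - 4/3 = -109/3)
b = 361 (b = (-19)**2 = 361)
-928/(F(22, -15) + b) = -928/(-109/3 + 361) = -928/974/3 = -928*3/974 = -1392/487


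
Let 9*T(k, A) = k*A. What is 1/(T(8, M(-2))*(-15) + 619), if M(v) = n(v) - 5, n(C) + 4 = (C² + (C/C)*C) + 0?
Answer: 3/2137 ≈ 0.0014038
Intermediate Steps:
n(C) = -4 + C + C² (n(C) = -4 + ((C² + (C/C)*C) + 0) = -4 + ((C² + 1*C) + 0) = -4 + ((C² + C) + 0) = -4 + ((C + C²) + 0) = -4 + (C + C²) = -4 + C + C²)
M(v) = -9 + v + v² (M(v) = (-4 + v + v²) - 5 = -9 + v + v²)
T(k, A) = A*k/9 (T(k, A) = (k*A)/9 = (A*k)/9 = A*k/9)
1/(T(8, M(-2))*(-15) + 619) = 1/(((⅑)*(-9 - 2 + (-2)²)*8)*(-15) + 619) = 1/(((⅑)*(-9 - 2 + 4)*8)*(-15) + 619) = 1/(((⅑)*(-7)*8)*(-15) + 619) = 1/(-56/9*(-15) + 619) = 1/(280/3 + 619) = 1/(2137/3) = 3/2137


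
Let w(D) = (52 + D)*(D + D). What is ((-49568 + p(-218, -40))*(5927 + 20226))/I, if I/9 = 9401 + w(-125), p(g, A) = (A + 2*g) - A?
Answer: -48435356/9217 ≈ -5255.0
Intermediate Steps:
w(D) = 2*D*(52 + D) (w(D) = (52 + D)*(2*D) = 2*D*(52 + D))
p(g, A) = 2*g
I = 248859 (I = 9*(9401 + 2*(-125)*(52 - 125)) = 9*(9401 + 2*(-125)*(-73)) = 9*(9401 + 18250) = 9*27651 = 248859)
((-49568 + p(-218, -40))*(5927 + 20226))/I = ((-49568 + 2*(-218))*(5927 + 20226))/248859 = ((-49568 - 436)*26153)*(1/248859) = -50004*26153*(1/248859) = -1307754612*1/248859 = -48435356/9217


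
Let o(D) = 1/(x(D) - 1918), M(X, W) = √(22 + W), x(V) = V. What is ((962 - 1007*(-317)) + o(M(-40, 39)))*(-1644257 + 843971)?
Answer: -314202419511626770/1226221 + 266762*√61/1226221 ≈ -2.5624e+11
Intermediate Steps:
o(D) = 1/(-1918 + D) (o(D) = 1/(D - 1918) = 1/(-1918 + D))
((962 - 1007*(-317)) + o(M(-40, 39)))*(-1644257 + 843971) = ((962 - 1007*(-317)) + 1/(-1918 + √(22 + 39)))*(-1644257 + 843971) = ((962 + 319219) + 1/(-1918 + √61))*(-800286) = (320181 + 1/(-1918 + √61))*(-800286) = -256236371766 - 800286/(-1918 + √61)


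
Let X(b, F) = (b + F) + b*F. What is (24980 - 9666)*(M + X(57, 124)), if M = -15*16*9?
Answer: 77932946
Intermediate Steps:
M = -2160 (M = -240*9 = -2160)
X(b, F) = F + b + F*b (X(b, F) = (F + b) + F*b = F + b + F*b)
(24980 - 9666)*(M + X(57, 124)) = (24980 - 9666)*(-2160 + (124 + 57 + 124*57)) = 15314*(-2160 + (124 + 57 + 7068)) = 15314*(-2160 + 7249) = 15314*5089 = 77932946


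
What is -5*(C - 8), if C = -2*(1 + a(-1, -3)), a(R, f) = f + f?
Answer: -10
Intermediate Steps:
a(R, f) = 2*f
C = 10 (C = -2*(1 + 2*(-3)) = -2*(1 - 6) = -2*(-5) = 10)
-5*(C - 8) = -5*(10 - 8) = -5*2 = -10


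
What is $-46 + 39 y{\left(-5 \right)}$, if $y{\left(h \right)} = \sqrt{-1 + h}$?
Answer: $-46 + 39 i \sqrt{6} \approx -46.0 + 95.53 i$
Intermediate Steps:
$-46 + 39 y{\left(-5 \right)} = -46 + 39 \sqrt{-1 - 5} = -46 + 39 \sqrt{-6} = -46 + 39 i \sqrt{6}$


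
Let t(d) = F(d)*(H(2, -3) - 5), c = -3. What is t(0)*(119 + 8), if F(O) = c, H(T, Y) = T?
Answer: 1143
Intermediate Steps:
F(O) = -3
t(d) = 9 (t(d) = -3*(2 - 5) = -3*(-3) = 9)
t(0)*(119 + 8) = 9*(119 + 8) = 9*127 = 1143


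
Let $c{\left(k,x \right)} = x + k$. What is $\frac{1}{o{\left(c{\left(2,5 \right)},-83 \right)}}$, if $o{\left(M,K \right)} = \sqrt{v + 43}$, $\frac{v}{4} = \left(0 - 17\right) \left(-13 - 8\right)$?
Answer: $\frac{\sqrt{1471}}{1471} \approx 0.026073$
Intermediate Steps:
$v = 1428$ ($v = 4 \left(0 - 17\right) \left(-13 - 8\right) = 4 \left(\left(-17\right) \left(-21\right)\right) = 4 \cdot 357 = 1428$)
$c{\left(k,x \right)} = k + x$
$o{\left(M,K \right)} = \sqrt{1471}$ ($o{\left(M,K \right)} = \sqrt{1428 + 43} = \sqrt{1471}$)
$\frac{1}{o{\left(c{\left(2,5 \right)},-83 \right)}} = \frac{1}{\sqrt{1471}} = \frac{\sqrt{1471}}{1471}$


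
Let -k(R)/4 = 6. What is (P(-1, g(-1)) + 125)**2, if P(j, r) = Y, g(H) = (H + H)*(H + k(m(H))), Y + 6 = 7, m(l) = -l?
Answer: 15876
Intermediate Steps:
k(R) = -24 (k(R) = -4*6 = -24)
Y = 1 (Y = -6 + 7 = 1)
g(H) = 2*H*(-24 + H) (g(H) = (H + H)*(H - 24) = (2*H)*(-24 + H) = 2*H*(-24 + H))
P(j, r) = 1
(P(-1, g(-1)) + 125)**2 = (1 + 125)**2 = 126**2 = 15876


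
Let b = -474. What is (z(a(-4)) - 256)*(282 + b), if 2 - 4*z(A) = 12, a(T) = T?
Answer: 49632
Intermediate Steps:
z(A) = -5/2 (z(A) = ½ - ¼*12 = ½ - 3 = -5/2)
(z(a(-4)) - 256)*(282 + b) = (-5/2 - 256)*(282 - 474) = -517/2*(-192) = 49632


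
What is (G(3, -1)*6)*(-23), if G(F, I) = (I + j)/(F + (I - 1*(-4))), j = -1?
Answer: 46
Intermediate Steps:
G(F, I) = (-1 + I)/(4 + F + I) (G(F, I) = (I - 1)/(F + (I - 1*(-4))) = (-1 + I)/(F + (I + 4)) = (-1 + I)/(F + (4 + I)) = (-1 + I)/(4 + F + I))
(G(3, -1)*6)*(-23) = (((-1 - 1)/(4 + 3 - 1))*6)*(-23) = ((-2/6)*6)*(-23) = (((⅙)*(-2))*6)*(-23) = -⅓*6*(-23) = -2*(-23) = 46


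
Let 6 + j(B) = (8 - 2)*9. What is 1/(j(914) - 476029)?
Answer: -1/475981 ≈ -2.1009e-6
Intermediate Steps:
j(B) = 48 (j(B) = -6 + (8 - 2)*9 = -6 + 6*9 = -6 + 54 = 48)
1/(j(914) - 476029) = 1/(48 - 476029) = 1/(-475981) = -1/475981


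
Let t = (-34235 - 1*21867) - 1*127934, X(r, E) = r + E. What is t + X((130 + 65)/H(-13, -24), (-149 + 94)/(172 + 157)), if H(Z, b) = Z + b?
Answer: -2240336418/12173 ≈ -1.8404e+5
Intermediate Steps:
X(r, E) = E + r
t = -184036 (t = (-34235 - 21867) - 127934 = -56102 - 127934 = -184036)
t + X((130 + 65)/H(-13, -24), (-149 + 94)/(172 + 157)) = -184036 + ((-149 + 94)/(172 + 157) + (130 + 65)/(-13 - 24)) = -184036 + (-55/329 + 195/(-37)) = -184036 + (-55*1/329 + 195*(-1/37)) = -184036 + (-55/329 - 195/37) = -184036 - 66190/12173 = -2240336418/12173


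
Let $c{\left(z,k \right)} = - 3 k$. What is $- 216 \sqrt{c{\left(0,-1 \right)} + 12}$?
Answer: $- 216 \sqrt{15} \approx -836.56$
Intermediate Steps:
$- 216 \sqrt{c{\left(0,-1 \right)} + 12} = - 216 \sqrt{\left(-3\right) \left(-1\right) + 12} = - 216 \sqrt{3 + 12} = - 216 \sqrt{15}$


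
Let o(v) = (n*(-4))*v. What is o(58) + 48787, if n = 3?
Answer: 48091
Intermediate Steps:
o(v) = -12*v (o(v) = (3*(-4))*v = -12*v)
o(58) + 48787 = -12*58 + 48787 = -696 + 48787 = 48091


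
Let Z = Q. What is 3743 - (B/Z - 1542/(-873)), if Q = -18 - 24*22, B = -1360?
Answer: 33001883/8827 ≈ 3738.7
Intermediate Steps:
Q = -546 (Q = -18 - 528 = -546)
Z = -546
3743 - (B/Z - 1542/(-873)) = 3743 - (-1360/(-546) - 1542/(-873)) = 3743 - (-1360*(-1/546) - 1542*(-1/873)) = 3743 - (680/273 + 514/291) = 3743 - 1*37578/8827 = 3743 - 37578/8827 = 33001883/8827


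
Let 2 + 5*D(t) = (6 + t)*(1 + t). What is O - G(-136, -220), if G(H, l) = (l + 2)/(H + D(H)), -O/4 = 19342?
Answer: -652521167/8434 ≈ -77368.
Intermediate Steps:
D(t) = -⅖ + (1 + t)*(6 + t)/5 (D(t) = -⅖ + ((6 + t)*(1 + t))/5 = -⅖ + ((1 + t)*(6 + t))/5 = -⅖ + (1 + t)*(6 + t)/5)
O = -77368 (O = -4*19342 = -77368)
G(H, l) = (2 + l)/(⅘ + H²/5 + 12*H/5) (G(H, l) = (l + 2)/(H + (⅘ + H²/5 + 7*H/5)) = (2 + l)/(⅘ + H²/5 + 12*H/5))
O - G(-136, -220) = -77368 - 5*(2 - 220)/(4 + (-136)² + 12*(-136)) = -77368 - 5*(-218)/(4 + 18496 - 1632) = -77368 - 5*(-218)/16868 = -77368 - 1*(-545/8434) = -77368 + 545/8434 = -652521167/8434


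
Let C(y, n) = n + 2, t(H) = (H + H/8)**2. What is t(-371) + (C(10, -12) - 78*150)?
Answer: 10399481/64 ≈ 1.6249e+5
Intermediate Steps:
t(H) = 81*H**2/64 (t(H) = (H + H*(1/8))**2 = (H + H/8)**2 = (9*H/8)**2 = 81*H**2/64)
C(y, n) = 2 + n
t(-371) + (C(10, -12) - 78*150) = (81/64)*(-371)**2 + ((2 - 12) - 78*150) = (81/64)*137641 + (-10 - 11700) = 11148921/64 - 11710 = 10399481/64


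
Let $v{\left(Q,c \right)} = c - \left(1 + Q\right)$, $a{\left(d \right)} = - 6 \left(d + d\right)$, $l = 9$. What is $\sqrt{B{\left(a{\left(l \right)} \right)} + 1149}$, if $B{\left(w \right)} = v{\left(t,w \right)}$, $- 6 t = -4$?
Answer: $\frac{\sqrt{9354}}{3} \approx 32.239$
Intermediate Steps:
$t = \frac{2}{3}$ ($t = \left(- \frac{1}{6}\right) \left(-4\right) = \frac{2}{3} \approx 0.66667$)
$a{\left(d \right)} = - 12 d$ ($a{\left(d \right)} = - 6 \cdot 2 d = - 12 d$)
$v{\left(Q,c \right)} = -1 + c - Q$
$B{\left(w \right)} = - \frac{5}{3} + w$ ($B{\left(w \right)} = -1 + w - \frac{2}{3} = - \frac{5}{3} + w$)
$\sqrt{B{\left(a{\left(l \right)} \right)} + 1149} = \sqrt{\left(- \frac{5}{3} - 108\right) + 1149} = \sqrt{- \frac{329}{3} + 1149} = \sqrt{\frac{3118}{3}} = \frac{\sqrt{9354}}{3}$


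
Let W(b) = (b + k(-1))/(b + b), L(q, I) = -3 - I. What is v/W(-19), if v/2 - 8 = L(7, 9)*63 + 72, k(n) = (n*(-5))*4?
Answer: 51376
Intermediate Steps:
k(n) = -20*n (k(n) = -5*n*4 = -20*n)
W(b) = (20 + b)/(2*b) (W(b) = (b - 20*(-1))/(b + b) = (b + 20)/((2*b)) = (20 + b)*(1/(2*b)) = (20 + b)/(2*b))
v = -1352 (v = 16 + 2*((-3 - 1*9)*63 + 72) = 16 + 2*((-3 - 9)*63 + 72) = 16 + 2*(-12*63 + 72) = 16 + 2*(-756 + 72) = 16 + 2*(-684) = 16 - 1368 = -1352)
v/W(-19) = -1352*(-38/(20 - 19)) = -1352/((½)*(-1/19)*1) = -1352/(-1/38) = -1352*(-38) = 51376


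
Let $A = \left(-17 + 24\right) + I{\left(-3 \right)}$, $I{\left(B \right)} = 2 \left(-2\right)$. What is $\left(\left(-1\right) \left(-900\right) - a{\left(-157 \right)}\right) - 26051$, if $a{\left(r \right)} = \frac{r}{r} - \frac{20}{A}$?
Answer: $- \frac{75436}{3} \approx -25145.0$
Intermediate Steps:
$I{\left(B \right)} = -4$
$A = 3$ ($A = \left(-17 + 24\right) - 4 = 7 - 4 = 3$)
$a{\left(r \right)} = - \frac{17}{3}$ ($a{\left(r \right)} = \frac{r}{r} - \frac{20}{3} = 1 - \frac{20}{3} = - \frac{17}{3}$)
$\left(\left(-1\right) \left(-900\right) - a{\left(-157 \right)}\right) - 26051 = \left(\left(-1\right) \left(-900\right) - - \frac{17}{3}\right) - 26051 = \left(900 + \frac{17}{3}\right) - 26051 = \frac{2717}{3} - 26051 = - \frac{75436}{3}$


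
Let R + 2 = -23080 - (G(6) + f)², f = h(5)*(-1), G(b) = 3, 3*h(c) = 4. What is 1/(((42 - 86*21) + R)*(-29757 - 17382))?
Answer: 3/3514039607 ≈ 8.5372e-10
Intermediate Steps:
h(c) = 4/3 (h(c) = (⅓)*4 = 4/3)
f = -4/3 (f = (4/3)*(-1) = -4/3 ≈ -1.3333)
R = -207763/9 (R = -2 + (-23080 - (3 - 4/3)²) = -2 + (-23080 - (5/3)²) = -2 + (-23080 - 1*25/9) = -2 + (-23080 - 25/9) = -2 - 207745/9 = -207763/9 ≈ -23085.)
1/(((42 - 86*21) + R)*(-29757 - 17382)) = 1/(((42 - 86*21) - 207763/9)*(-29757 - 17382)) = 1/(((42 - 1806) - 207763/9)*(-47139)) = 1/((-1764 - 207763/9)*(-47139)) = 1/(-223639/9*(-47139)) = 1/(3514039607/3) = 3/3514039607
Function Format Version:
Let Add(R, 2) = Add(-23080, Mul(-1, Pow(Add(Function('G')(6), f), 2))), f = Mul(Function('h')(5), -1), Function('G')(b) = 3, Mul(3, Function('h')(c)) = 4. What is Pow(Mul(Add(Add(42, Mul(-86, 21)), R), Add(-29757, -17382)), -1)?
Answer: Rational(3, 3514039607) ≈ 8.5372e-10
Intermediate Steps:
Function('h')(c) = Rational(4, 3) (Function('h')(c) = Mul(Rational(1, 3), 4) = Rational(4, 3))
f = Rational(-4, 3) (f = Mul(Rational(4, 3), -1) = Rational(-4, 3) ≈ -1.3333)
R = Rational(-207763, 9) (R = Add(-2, Add(-23080, Mul(-1, Pow(Add(3, Rational(-4, 3)), 2)))) = Add(-2, Add(-23080, Mul(-1, Pow(Rational(5, 3), 2)))) = Add(-2, Add(-23080, Mul(-1, Rational(25, 9)))) = Add(-2, Add(-23080, Rational(-25, 9))) = Add(-2, Rational(-207745, 9)) = Rational(-207763, 9) ≈ -23085.)
Pow(Mul(Add(Add(42, Mul(-86, 21)), R), Add(-29757, -17382)), -1) = Pow(Mul(Add(Add(42, Mul(-86, 21)), Rational(-207763, 9)), Add(-29757, -17382)), -1) = Pow(Mul(Add(Add(42, -1806), Rational(-207763, 9)), -47139), -1) = Pow(Mul(Add(-1764, Rational(-207763, 9)), -47139), -1) = Pow(Mul(Rational(-223639, 9), -47139), -1) = Pow(Rational(3514039607, 3), -1) = Rational(3, 3514039607)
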